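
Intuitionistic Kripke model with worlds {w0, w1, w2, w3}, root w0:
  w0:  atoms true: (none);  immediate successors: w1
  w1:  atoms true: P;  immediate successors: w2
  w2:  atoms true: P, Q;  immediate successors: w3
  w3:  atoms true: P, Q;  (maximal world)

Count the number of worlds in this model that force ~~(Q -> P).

w0: forces it.
w1: forces it.
w2: forces it.
w3: forces it.
Worlds forcing the formula: {w0, w1, w2, w3}.

4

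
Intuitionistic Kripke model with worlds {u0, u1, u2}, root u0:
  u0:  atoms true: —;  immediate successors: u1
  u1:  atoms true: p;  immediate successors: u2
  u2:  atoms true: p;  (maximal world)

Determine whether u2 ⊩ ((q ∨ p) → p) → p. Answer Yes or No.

u2 ⊩ ((q ∨ p) → p) → p: every world accessible from u2 that forces (q ∨ p) → p (namely u2) also forces p.

Yes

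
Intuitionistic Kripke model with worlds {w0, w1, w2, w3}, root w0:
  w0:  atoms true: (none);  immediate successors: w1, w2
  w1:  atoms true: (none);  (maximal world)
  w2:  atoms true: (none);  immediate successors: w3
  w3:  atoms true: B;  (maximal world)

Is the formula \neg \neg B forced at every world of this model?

Not every world: w0 \nVdash \neg \neg B.
w0 \nVdash \neg \neg B since w1 is accessible from w0 and w1 \Vdash \neg B.
w1 \Vdash \neg B: no world accessible from w1 forces B.

No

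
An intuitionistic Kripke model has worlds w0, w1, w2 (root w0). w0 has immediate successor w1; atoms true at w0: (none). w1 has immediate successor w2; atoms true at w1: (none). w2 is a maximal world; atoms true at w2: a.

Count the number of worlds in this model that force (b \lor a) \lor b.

1

w0: does not force it — w0 \nVdash (b \lor a) \lor b: neither disjunct is forced at w0.
w1: does not force it — w1 \nVdash (b \lor a) \lor b: neither disjunct is forced at w1.
w2: forces it.
Worlds forcing the formula: {w2}.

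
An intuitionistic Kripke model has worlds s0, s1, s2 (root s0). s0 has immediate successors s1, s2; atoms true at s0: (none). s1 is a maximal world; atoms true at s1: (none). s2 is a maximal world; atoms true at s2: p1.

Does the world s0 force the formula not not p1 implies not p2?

Yes

s0 forces not not p1 implies not p2: every world accessible from s0 that forces not not p1 (namely s2) also forces not p2.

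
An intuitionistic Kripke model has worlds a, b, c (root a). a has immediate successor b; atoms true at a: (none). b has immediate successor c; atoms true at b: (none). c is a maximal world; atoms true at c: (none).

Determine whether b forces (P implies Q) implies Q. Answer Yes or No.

No

b does not force (P implies Q) implies Q: already at b itself, b forces P implies Q but b does not force Q.
b lacks atom Q, so b does not force Q.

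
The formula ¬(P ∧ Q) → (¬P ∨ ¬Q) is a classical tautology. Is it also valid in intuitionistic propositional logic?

No

This is the constructively invalid direction of De Morgan's law for conjunction, which is not intuitionistically valid.
A Kripke countermodel: worlds 0, 1, 2; order generated by 0 ≤ 1, 0 ≤ 2; atoms true at each world — 0:{}; 1:{P}; 2:{Q}.
0 ⊮ ¬(P ∧ Q) → (¬P ∨ ¬Q): already at 0 itself, 0 ⊩ ¬(P ∧ Q) but 0 ⊮ ¬P ∨ ¬Q.
0 ⊮ ¬P ∨ ¬Q: neither disjunct is forced at 0.
0 ⊮ ¬P since 1 is accessible from 0 and 1 ⊩ P.
So the root 0 does not force the formula.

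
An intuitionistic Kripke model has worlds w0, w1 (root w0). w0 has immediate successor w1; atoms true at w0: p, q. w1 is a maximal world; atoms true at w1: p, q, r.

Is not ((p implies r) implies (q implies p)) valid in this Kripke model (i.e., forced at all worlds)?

No

Not every world: w0 does not force not ((p implies r) implies (q implies p)).
w0 does not force not ((p implies r) implies (q implies p)) since w0 is accessible from w0 and w0 forces (p implies r) implies (q implies p).
w0 forces (p implies r) implies (q implies p): every world accessible from w0 that forces p implies r (namely w1) also forces q implies p.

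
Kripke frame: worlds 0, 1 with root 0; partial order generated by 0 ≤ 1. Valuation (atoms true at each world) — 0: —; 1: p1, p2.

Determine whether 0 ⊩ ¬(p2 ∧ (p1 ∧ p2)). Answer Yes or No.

No

0 ⊮ ¬(p2 ∧ (p1 ∧ p2)) since 1 is accessible from 0 and 1 ⊩ p2 ∧ (p1 ∧ p2).
1 ⊩ p2 ∧ (p1 ∧ p2) since 1 forces both conjuncts.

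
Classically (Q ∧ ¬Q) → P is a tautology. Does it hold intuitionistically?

This is an instance of ex falso quodlibet, which is intuitionistically derivable.
No world can force both Q and ¬Q, so the antecedent Q ∧ ¬Q is never forced and the implication holds vacuously at every world.

Yes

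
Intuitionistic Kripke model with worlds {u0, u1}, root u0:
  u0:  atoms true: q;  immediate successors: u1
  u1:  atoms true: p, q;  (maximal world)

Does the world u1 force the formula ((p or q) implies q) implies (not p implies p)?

Yes

u1 forces ((p or q) implies q) implies (not p implies p): every world accessible from u1 that forces (p or q) implies q (namely u1) also forces not p implies p.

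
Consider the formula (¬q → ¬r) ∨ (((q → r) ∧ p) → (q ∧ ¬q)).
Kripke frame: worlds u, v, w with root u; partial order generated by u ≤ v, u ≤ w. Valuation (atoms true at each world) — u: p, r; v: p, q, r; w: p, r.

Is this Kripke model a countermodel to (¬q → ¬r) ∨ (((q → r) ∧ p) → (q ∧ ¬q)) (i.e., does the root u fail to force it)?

u ⊮ (¬q → ¬r) ∨ (((q → r) ∧ p) → (q ∧ ¬q)): neither disjunct is forced at u.
u ⊮ ¬q → ¬r: at the accessible world w, w ⊩ ¬q but w ⊮ ¬r.
w ⊮ ¬r since w is accessible from w and w ⊩ r.
So the root u does not force (¬q → ¬r) ∨ (((q → r) ∧ p) → (q ∧ ¬q)); the model is a countermodel.

Yes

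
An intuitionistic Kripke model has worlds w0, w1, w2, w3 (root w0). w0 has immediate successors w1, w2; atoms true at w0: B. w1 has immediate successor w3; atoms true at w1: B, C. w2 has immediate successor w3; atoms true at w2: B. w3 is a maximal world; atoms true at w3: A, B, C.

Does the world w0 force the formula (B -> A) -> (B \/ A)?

w0 ||- (B -> A) -> (B \/ A): every world accessible from w0 that forces B -> A (namely w3) also forces B \/ A.

Yes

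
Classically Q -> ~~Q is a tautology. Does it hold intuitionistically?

Yes

This is double-negation introduction, which is intuitionistically derivable.
If a world forces Q then every accessible world forces Q (persistence), so none forces ~Q; hence ~~Q.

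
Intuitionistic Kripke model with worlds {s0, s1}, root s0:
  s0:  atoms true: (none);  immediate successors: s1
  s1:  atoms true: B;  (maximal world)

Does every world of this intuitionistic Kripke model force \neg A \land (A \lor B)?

Not every world: s0 \nVdash \neg A \land (A \lor B).
s0 \nVdash \neg A \land (A \lor B) since s0 fails A \lor B.

No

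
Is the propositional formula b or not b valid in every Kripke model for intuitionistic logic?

No

This is the law of excluded middle, which is not intuitionistically valid.
A Kripke countermodel: worlds u0, u1; order generated by u0 <= u1; atoms true at each world — u0:{}; u1:{b}.
u0 does not force b or not b: neither disjunct is forced at u0.
u0 lacks atom b, so u0 does not force b.
So the root u0 does not force the formula.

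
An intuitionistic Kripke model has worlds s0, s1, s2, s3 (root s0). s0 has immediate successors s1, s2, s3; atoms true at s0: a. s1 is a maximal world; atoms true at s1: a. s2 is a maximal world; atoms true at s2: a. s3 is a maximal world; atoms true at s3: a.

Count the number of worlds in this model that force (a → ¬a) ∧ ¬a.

0

s0: does not force it — s0 ⊮ (a → ¬a) ∧ ¬a since s0 fails a → ¬a.
s1: does not force it — s1 ⊮ (a → ¬a) ∧ ¬a since s1 fails a → ¬a.
s2: does not force it.
s3: does not force it.
Worlds forcing the formula: { }.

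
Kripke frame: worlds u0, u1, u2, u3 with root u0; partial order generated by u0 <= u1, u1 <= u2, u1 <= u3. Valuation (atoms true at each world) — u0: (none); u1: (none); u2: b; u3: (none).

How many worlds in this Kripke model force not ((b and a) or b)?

u0: does not force it — u0 does not force not ((b and a) or b) since u2 is accessible from u0 and u2 forces (b and a) or b.
u1: does not force it.
u2: does not force it.
u3: forces it.
Worlds forcing the formula: {u3}.

1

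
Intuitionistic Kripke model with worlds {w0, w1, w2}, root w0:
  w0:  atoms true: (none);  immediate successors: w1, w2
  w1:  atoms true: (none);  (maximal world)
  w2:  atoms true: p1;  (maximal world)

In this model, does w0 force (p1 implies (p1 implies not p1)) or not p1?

w0 does not force (p1 implies (p1 implies not p1)) or not p1: neither disjunct is forced at w0.
w0 does not force p1 implies (p1 implies not p1): at the accessible world w2, w2 forces p1 but w2 does not force p1 implies not p1.
w2 does not force p1 implies not p1: already at w2 itself, w2 forces p1 but w2 does not force not p1.
w2 does not force not p1 since w2 is accessible from w2 and w2 forces p1.

No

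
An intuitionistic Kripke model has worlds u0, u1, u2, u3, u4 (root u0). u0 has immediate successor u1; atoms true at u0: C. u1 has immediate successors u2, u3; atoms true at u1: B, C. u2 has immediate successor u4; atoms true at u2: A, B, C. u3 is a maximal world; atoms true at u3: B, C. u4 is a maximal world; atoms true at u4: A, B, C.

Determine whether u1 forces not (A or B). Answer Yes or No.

u1 does not force not (A or B) since u1 is accessible from u1 and u1 forces A or B.
u1 forces A or B via the disjunct B.

No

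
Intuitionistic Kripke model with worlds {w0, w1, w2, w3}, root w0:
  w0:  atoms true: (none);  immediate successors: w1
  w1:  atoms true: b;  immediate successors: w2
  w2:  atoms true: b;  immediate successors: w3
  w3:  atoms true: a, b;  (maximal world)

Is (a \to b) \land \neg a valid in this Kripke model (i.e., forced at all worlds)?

Not every world: w0 \nVdash (a \to b) \land \neg a.
w0 \nVdash (a \to b) \land \neg a since w0 fails \neg a.

No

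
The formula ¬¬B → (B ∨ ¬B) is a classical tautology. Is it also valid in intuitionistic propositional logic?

This is a variant of double-negation elimination (deriving excluded middle from double negation), which is not intuitionistically valid.
A Kripke countermodel: worlds u0, u1; order generated by u0 ≤ u1; atoms true at each world — u0:{}; u1:{B}.
u0 ⊮ ¬¬B → (B ∨ ¬B): already at u0 itself, u0 ⊩ ¬¬B but u0 ⊮ B ∨ ¬B.
u0 ⊮ B ∨ ¬B: neither disjunct is forced at u0.
u0 lacks atom B, so u0 ⊮ B.
So the root u0 does not force the formula.

No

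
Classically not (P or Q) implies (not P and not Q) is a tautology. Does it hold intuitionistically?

This is a constructively valid De Morgan direction (negated disjunction to conjunction of negations), which is intuitionistically derivable.
From not (P or Q): if P held then P or Q would, contradiction — so not P; similarly not Q.

Yes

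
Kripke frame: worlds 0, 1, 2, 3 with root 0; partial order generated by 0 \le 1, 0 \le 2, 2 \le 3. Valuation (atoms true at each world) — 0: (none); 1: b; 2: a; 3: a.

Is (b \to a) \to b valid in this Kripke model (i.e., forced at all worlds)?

No

Not every world: 0 \nVdash (b \to a) \to b.
0 \nVdash (b \to a) \to b: at the accessible world 2, 2 \Vdash b \to a but 2 \nVdash b.
2 lacks atom b, so 2 \nVdash b.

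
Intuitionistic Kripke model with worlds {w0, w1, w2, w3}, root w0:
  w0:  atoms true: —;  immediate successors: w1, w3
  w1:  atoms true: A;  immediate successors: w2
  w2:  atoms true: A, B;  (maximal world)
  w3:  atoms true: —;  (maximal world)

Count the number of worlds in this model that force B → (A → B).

w0: forces it.
w1: forces it.
w2: forces it.
w3: forces it.
Worlds forcing the formula: {w0, w1, w2, w3}.

4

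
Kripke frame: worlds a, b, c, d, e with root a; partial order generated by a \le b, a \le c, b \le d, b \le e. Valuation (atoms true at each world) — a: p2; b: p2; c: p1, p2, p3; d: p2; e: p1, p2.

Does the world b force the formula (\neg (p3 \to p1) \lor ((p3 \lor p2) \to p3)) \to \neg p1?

b \Vdash (\neg (p3 \to p1) \lor ((p3 \lor p2) \to p3)) \to \neg p1 vacuously: no world accessible from b forces the antecedent \neg (p3 \to p1) \lor ((p3 \lor p2) \to p3).

Yes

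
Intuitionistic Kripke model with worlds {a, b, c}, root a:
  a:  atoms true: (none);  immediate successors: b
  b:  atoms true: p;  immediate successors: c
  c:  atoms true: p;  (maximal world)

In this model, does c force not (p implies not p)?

Yes

c forces not (p implies not p): no world accessible from c forces p implies not p.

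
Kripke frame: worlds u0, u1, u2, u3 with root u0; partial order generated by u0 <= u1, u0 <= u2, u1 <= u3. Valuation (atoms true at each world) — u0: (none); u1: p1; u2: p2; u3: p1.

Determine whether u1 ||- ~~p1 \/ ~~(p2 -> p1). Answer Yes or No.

Yes

u1 ||- ~~p1 \/ ~~(p2 -> p1) via the disjunct ~~p1.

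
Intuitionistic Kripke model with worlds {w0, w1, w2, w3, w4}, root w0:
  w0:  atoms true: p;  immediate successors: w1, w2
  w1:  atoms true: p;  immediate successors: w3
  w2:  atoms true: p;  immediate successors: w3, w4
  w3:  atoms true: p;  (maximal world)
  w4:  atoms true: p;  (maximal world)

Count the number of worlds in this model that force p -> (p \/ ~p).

w0: forces it.
w1: forces it.
w2: forces it.
w3: forces it.
w4: forces it.
Worlds forcing the formula: {w0, w1, w2, w3, w4}.

5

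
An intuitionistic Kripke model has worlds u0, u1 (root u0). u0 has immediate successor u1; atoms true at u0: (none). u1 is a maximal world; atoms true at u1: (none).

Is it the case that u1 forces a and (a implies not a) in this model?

No

u1 does not force a and (a implies not a) since u1 fails a.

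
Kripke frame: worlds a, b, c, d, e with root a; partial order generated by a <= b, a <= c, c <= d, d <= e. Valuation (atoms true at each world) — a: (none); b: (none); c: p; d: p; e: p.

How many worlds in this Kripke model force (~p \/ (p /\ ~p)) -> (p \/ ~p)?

5

a: forces it.
b: forces it.
c: forces it.
d: forces it.
e: forces it.
Worlds forcing the formula: {a, b, c, d, e}.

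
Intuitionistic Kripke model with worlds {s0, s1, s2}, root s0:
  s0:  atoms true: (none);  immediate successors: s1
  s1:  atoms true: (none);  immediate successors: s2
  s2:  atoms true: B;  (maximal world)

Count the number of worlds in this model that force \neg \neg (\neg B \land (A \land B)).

0

s0: does not force it — s0 \nVdash \neg \neg (\neg B \land (A \land B)) since s0 is accessible from s0 and s0 \Vdash \neg (\neg B \land (A \land B)).
s1: does not force it.
s2: does not force it.
Worlds forcing the formula: { }.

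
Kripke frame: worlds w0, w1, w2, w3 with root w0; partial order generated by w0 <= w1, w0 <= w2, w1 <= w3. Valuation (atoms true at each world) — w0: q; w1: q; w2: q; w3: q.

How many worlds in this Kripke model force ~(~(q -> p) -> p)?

4

w0: forces it.
w1: forces it.
w2: forces it.
w3: forces it.
Worlds forcing the formula: {w0, w1, w2, w3}.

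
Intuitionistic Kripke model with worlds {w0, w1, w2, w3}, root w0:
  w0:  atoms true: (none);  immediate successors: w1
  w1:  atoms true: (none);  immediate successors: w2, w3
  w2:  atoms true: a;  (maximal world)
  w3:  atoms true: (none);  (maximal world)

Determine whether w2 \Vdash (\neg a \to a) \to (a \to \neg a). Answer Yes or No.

w2 \nVdash (\neg a \to a) \to (a \to \neg a): already at w2 itself, w2 \Vdash \neg a \to a but w2 \nVdash a \to \neg a.
w2 \nVdash a \to \neg a: already at w2 itself, w2 \Vdash a but w2 \nVdash \neg a.
w2 \nVdash \neg a since w2 is accessible from w2 and w2 \Vdash a.

No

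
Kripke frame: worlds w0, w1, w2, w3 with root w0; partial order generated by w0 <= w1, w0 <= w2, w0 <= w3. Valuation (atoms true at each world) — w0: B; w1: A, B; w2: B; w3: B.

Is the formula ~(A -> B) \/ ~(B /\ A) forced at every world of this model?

Not every world: w0 ||-/- ~(A -> B) \/ ~(B /\ A).
w0 ||-/- ~(A -> B) \/ ~(B /\ A): neither disjunct is forced at w0.
w0 ||-/- ~(A -> B) since w0 is accessible from w0 and w0 ||- A -> B.
w0 ||- A -> B: every world accessible from w0 that forces A (namely w1) also forces B.

No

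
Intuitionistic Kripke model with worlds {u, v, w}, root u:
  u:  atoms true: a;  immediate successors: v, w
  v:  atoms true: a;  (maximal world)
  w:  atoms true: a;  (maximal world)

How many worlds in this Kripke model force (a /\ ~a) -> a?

u: forces it.
v: forces it.
w: forces it.
Worlds forcing the formula: {u, v, w}.

3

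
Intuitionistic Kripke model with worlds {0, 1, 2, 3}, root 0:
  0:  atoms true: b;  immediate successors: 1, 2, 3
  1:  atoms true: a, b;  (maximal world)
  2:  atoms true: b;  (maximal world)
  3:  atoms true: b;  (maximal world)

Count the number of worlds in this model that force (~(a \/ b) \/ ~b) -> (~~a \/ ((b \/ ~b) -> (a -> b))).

4

0: forces it.
1: forces it.
2: forces it.
3: forces it.
Worlds forcing the formula: {0, 1, 2, 3}.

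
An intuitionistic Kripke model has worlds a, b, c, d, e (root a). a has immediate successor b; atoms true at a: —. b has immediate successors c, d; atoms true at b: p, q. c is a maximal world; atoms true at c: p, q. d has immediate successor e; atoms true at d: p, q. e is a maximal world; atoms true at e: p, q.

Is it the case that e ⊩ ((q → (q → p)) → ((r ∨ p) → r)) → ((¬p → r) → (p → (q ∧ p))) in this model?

e ⊩ ((q → (q → p)) → ((r ∨ p) → r)) → ((¬p → r) → (p → (q ∧ p))) vacuously: no world accessible from e forces the antecedent (q → (q → p)) → ((r ∨ p) → r).

Yes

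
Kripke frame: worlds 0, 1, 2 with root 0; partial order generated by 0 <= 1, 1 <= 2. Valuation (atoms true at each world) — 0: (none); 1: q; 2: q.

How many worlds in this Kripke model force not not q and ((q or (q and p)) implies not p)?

3

0: forces it.
1: forces it.
2: forces it.
Worlds forcing the formula: {0, 1, 2}.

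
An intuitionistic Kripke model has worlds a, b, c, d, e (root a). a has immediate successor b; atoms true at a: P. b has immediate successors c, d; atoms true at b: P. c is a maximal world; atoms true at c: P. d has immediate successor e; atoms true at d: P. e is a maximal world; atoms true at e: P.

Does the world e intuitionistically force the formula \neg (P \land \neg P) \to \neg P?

No

e \nVdash \neg (P \land \neg P) \to \neg P: already at e itself, e \Vdash \neg (P \land \neg P) but e \nVdash \neg P.
e \nVdash \neg P since e is accessible from e and e \Vdash P.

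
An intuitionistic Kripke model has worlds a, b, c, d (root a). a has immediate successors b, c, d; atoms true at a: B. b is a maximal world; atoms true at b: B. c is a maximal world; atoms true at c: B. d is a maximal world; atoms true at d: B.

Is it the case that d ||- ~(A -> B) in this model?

d ||-/- ~(A -> B) since d is accessible from d and d ||- A -> B.
d ||- A -> B vacuously: no world accessible from d forces the antecedent A.

No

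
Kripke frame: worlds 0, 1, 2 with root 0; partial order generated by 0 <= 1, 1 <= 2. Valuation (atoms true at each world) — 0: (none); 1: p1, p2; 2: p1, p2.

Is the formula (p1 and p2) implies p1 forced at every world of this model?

0 forces (p1 and p2) implies p1: every world accessible from 0 that forces p1 and p2 (namely 1, 2) also forces p1.
Since the root 0 forces (p1 and p2) implies p1 and forcing is persistent (monotone upward), every world forces it.

Yes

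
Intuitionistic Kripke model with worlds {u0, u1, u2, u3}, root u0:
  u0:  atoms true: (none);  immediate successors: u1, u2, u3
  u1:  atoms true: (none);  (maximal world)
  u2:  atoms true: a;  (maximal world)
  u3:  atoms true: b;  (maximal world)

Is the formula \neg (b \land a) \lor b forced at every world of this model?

u0 \Vdash \neg (b \land a) \lor b via the disjunct \neg (b \land a).
Since the root u0 forces \neg (b \land a) \lor b and forcing is persistent (monotone upward), every world forces it.

Yes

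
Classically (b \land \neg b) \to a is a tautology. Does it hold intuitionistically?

This is an instance of ex falso quodlibet, which is intuitionistically derivable.
No world can force both b and \neg b, so the antecedent b \land \neg b is never forced and the implication holds vacuously at every world.

Yes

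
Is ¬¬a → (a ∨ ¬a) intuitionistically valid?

This is a variant of double-negation elimination (deriving excluded middle from double negation), which is not intuitionistically valid.
A Kripke countermodel: worlds 0, 1; order generated by 0 ≤ 1; atoms true at each world — 0:{}; 1:{a}.
0 ⊮ ¬¬a → (a ∨ ¬a): already at 0 itself, 0 ⊩ ¬¬a but 0 ⊮ a ∨ ¬a.
0 ⊮ a ∨ ¬a: neither disjunct is forced at 0.
0 lacks atom a, so 0 ⊮ a.
So the root 0 does not force the formula.

No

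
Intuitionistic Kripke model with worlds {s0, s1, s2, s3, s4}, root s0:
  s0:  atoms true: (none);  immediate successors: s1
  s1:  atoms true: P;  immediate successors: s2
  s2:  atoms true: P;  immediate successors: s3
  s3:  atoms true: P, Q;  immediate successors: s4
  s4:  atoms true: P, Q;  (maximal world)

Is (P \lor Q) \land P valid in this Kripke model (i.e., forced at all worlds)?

Not every world: s0 \nVdash (P \lor Q) \land P.
s0 \nVdash (P \lor Q) \land P since s0 fails P \lor Q.

No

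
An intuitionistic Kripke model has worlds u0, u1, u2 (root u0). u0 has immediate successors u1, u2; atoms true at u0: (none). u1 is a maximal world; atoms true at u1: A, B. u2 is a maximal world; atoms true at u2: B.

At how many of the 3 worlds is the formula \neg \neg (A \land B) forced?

u0: does not force it — u0 \nVdash \neg \neg (A \land B) since u2 is accessible from u0 and u2 \Vdash \neg (A \land B).
u1: forces it.
u2: does not force it.
Worlds forcing the formula: {u1}.

1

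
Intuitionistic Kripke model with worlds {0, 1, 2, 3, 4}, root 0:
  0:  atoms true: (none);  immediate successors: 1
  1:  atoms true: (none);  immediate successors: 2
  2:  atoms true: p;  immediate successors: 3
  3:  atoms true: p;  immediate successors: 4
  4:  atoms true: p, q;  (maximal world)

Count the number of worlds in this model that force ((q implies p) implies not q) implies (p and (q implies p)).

5

0: forces it.
1: forces it.
2: forces it.
3: forces it.
4: forces it.
Worlds forcing the formula: {0, 1, 2, 3, 4}.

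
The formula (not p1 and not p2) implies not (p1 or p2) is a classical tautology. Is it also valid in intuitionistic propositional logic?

Yes

This is a constructively valid De Morgan direction (conjunction of negations to negated disjunction), which is intuitionistically derivable.
If both not p1 and not p2 hold at a world, no accessible world forces p1 or forces p2, so none forces p1 or p2.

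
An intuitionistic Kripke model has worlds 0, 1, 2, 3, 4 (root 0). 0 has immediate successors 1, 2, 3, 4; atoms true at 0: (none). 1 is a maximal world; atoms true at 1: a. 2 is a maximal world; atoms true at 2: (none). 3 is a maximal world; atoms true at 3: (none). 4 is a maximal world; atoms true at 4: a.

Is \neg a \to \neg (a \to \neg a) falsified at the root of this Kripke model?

0 \nVdash \neg a \to \neg (a \to \neg a): at the accessible world 2, 2 \Vdash \neg a but 2 \nVdash \neg (a \to \neg a).
2 \nVdash \neg (a \to \neg a) since 2 is accessible from 2 and 2 \Vdash a \to \neg a.
2 \Vdash a \to \neg a vacuously: no world accessible from 2 forces the antecedent a.
So the root 0 does not force \neg a \to \neg (a \to \neg a); the model is a countermodel.

Yes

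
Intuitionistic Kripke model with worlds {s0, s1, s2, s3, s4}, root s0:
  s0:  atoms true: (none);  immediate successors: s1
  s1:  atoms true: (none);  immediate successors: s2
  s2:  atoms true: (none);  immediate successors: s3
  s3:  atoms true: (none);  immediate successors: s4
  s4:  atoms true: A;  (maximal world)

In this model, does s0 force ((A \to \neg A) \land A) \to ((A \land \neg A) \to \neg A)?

s0 \Vdash ((A \to \neg A) \land A) \to ((A \land \neg A) \to \neg A) vacuously: no world accessible from s0 forces the antecedent (A \to \neg A) \land A.

Yes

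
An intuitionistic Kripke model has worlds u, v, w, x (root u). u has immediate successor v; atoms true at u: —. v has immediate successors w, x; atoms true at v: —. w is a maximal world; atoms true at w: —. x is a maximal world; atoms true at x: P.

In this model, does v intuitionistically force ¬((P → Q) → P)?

v ⊮ ¬((P → Q) → P) since x is accessible from v and x ⊩ (P → Q) → P.
x ⊩ (P → Q) → P vacuously: no world accessible from x forces the antecedent P → Q.

No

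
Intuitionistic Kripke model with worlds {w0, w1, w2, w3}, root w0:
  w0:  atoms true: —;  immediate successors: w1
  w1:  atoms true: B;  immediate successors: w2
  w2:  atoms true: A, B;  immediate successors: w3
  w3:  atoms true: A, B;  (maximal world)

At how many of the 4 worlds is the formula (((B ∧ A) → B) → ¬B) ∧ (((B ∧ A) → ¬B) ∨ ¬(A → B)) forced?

0

w0: does not force it — w0 ⊮ (((B ∧ A) → B) → ¬B) ∧ (((B ∧ A) → ¬B) ∨ ¬(A → B)) since w0 fails ((B ∧ A) → B) → ¬B.
w1: does not force it — w1 ⊮ (((B ∧ A) → B) → ¬B) ∧ (((B ∧ A) → ¬B) ∨ ¬(A → B)) since w1 fails ((B ∧ A) → B) → ¬B.
w2: does not force it — w2 ⊮ (((B ∧ A) → B) → ¬B) ∧ (((B ∧ A) → ¬B) ∨ ¬(A → B)) since w2 fails ((B ∧ A) → B) → ¬B.
w3: does not force it.
Worlds forcing the formula: { }.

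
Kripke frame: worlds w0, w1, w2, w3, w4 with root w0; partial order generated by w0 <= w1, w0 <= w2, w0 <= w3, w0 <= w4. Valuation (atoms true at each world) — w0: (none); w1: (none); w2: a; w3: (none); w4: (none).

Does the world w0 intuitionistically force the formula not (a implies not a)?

w0 does not force not (a implies not a) since w1 is accessible from w0 and w1 forces a implies not a.
w1 forces a implies not a vacuously: no world accessible from w1 forces the antecedent a.

No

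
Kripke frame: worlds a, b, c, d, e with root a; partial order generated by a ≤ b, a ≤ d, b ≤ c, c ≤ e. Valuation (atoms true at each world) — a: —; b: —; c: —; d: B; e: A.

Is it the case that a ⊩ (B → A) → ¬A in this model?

No

a ⊮ (B → A) → ¬A: at the accessible world b, b ⊩ B → A but b ⊮ ¬A.
b ⊮ ¬A since e is accessible from b and e ⊩ A.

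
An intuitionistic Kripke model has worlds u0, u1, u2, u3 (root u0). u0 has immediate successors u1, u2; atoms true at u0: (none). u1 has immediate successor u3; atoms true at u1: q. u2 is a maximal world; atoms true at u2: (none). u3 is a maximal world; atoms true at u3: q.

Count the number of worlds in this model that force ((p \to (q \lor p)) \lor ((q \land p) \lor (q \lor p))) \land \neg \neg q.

2

u0: does not force it — u0 \nVdash ((p \to (q \lor p)) \lor ((q \land p) \lor (q \lor p))) \land \neg \neg q since u0 fails \neg \neg q.
u1: forces it.
u2: does not force it — u2 \nVdash ((p \to (q \lor p)) \lor ((q \land p) \lor (q \lor p))) \land \neg \neg q since u2 fails \neg \neg q.
u3: forces it.
Worlds forcing the formula: {u1, u3}.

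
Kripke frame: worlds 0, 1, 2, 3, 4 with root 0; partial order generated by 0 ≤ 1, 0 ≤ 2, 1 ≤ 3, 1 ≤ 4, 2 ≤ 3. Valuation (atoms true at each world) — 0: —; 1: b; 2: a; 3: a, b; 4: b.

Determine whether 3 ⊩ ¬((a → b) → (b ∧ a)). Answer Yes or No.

No

3 ⊮ ¬((a → b) → (b ∧ a)) since 3 is accessible from 3 and 3 ⊩ (a → b) → (b ∧ a).
3 ⊩ (a → b) → (b ∧ a): every world accessible from 3 that forces a → b (namely 3) also forces b ∧ a.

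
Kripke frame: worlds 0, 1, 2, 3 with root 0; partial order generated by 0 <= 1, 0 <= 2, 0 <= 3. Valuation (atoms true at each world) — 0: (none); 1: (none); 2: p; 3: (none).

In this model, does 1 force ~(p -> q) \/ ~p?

1 ||- ~(p -> q) \/ ~p via the disjunct ~p.

Yes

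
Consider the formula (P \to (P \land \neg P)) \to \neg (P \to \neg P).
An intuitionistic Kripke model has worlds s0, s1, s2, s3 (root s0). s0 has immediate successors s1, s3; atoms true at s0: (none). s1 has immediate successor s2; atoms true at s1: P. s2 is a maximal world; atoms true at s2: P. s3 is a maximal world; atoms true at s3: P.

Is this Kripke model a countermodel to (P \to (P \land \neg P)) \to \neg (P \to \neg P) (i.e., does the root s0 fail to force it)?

No

s0 \Vdash (P \to (P \land \neg P)) \to \neg (P \to \neg P) vacuously: no world accessible from s0 forces the antecedent P \to (P \land \neg P).
So the root s0 forces (P \to (P \land \neg P)) \to \neg (P \to \neg P); the model is not a countermodel.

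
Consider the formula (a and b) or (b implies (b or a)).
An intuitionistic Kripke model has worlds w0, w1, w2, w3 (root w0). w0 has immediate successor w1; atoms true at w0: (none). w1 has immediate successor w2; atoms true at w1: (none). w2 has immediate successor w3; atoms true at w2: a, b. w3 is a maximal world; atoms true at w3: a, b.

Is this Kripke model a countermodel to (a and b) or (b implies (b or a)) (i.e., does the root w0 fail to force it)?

No

w0 forces (a and b) or (b implies (b or a)) via the disjunct b implies (b or a).
So the root w0 forces (a and b) or (b implies (b or a)); the model is not a countermodel.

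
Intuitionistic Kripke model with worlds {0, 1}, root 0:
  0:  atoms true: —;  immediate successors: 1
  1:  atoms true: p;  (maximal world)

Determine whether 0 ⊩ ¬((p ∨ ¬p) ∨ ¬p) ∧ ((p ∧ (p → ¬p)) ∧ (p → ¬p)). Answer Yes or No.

No

0 ⊮ ¬((p ∨ ¬p) ∨ ¬p) ∧ ((p ∧ (p → ¬p)) ∧ (p → ¬p)) since 0 fails ¬((p ∨ ¬p) ∨ ¬p).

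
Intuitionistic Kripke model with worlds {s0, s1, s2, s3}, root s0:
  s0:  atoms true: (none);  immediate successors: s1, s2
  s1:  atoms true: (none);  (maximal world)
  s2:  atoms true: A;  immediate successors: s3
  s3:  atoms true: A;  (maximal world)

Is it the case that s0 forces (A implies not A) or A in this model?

No

s0 does not force (A implies not A) or A: neither disjunct is forced at s0.
s0 does not force A implies not A: at the accessible world s2, s2 forces A but s2 does not force not A.
s2 does not force not A since s2 is accessible from s2 and s2 forces A.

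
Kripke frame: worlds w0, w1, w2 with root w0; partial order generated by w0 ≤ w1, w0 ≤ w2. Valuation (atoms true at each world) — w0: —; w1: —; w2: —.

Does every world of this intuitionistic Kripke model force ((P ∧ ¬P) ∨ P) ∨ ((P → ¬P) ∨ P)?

w0 ⊩ ((P ∧ ¬P) ∨ P) ∨ ((P → ¬P) ∨ P) via the disjunct (P → ¬P) ∨ P.
Since the root w0 forces ((P ∧ ¬P) ∨ P) ∨ ((P → ¬P) ∨ P) and forcing is persistent (monotone upward), every world forces it.

Yes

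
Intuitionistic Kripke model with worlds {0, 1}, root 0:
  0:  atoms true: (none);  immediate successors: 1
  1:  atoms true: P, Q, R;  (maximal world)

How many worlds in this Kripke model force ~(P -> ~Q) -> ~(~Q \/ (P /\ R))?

0

0: does not force it — 0 ||-/- ~(P -> ~Q) -> ~(~Q \/ (P /\ R)): already at 0 itself, 0 ||- ~(P -> ~Q) but 0 ||-/- ~(~Q \/ (P /\ R)).
1: does not force it — 1 ||-/- ~(P -> ~Q) -> ~(~Q \/ (P /\ R)): already at 1 itself, 1 ||- ~(P -> ~Q) but 1 ||-/- ~(~Q \/ (P /\ R)).
Worlds forcing the formula: { }.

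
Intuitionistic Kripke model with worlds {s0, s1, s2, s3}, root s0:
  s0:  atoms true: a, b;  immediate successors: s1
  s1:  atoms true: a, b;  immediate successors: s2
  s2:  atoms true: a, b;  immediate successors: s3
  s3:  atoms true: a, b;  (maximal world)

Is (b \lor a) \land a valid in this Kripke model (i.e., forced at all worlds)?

s0 \Vdash (b \lor a) \land a since s0 forces both conjuncts.
Since the root s0 forces (b \lor a) \land a and forcing is persistent (monotone upward), every world forces it.

Yes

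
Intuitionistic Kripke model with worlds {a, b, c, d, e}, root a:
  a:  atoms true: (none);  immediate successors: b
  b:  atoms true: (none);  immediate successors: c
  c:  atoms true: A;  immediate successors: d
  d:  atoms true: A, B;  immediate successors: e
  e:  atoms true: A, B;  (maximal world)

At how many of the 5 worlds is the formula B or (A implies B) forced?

2

a: does not force it — a does not force B or (A implies B): neither disjunct is forced at a.
b: does not force it — b does not force B or (A implies B): neither disjunct is forced at b.
c: does not force it.
d: forces it.
e: forces it.
Worlds forcing the formula: {d, e}.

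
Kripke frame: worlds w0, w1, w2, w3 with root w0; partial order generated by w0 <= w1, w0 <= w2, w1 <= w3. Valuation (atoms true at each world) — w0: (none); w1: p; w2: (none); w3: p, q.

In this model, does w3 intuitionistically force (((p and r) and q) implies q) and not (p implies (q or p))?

w3 does not force (((p and r) and q) implies q) and not (p implies (q or p)) since w3 fails not (p implies (q or p)).

No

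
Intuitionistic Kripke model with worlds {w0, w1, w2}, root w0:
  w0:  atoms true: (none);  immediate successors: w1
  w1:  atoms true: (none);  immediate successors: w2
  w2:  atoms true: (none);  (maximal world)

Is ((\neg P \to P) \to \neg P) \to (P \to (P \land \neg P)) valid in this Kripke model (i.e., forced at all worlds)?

Yes

w0 \Vdash ((\neg P \to P) \to \neg P) \to (P \to (P \land \neg P)): every world accessible from w0 that forces (\neg P \to P) \to \neg P (namely w0, w1, w2) also forces P \to (P \land \neg P).
Since the root w0 forces ((\neg P \to P) \to \neg P) \to (P \to (P \land \neg P)) and forcing is persistent (monotone upward), every world forces it.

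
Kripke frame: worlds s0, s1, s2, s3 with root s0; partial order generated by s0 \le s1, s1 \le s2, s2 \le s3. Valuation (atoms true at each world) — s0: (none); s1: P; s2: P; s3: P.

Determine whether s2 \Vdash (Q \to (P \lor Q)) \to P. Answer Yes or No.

s2 \Vdash (Q \to (P \lor Q)) \to P: every world accessible from s2 that forces Q \to (P \lor Q) (namely s2, s3) also forces P.

Yes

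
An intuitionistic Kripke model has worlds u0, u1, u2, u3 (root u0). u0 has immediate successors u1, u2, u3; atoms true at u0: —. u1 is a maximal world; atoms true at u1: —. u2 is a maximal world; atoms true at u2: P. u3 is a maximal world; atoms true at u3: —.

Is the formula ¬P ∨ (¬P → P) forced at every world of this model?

No

Not every world: u0 ⊮ ¬P ∨ (¬P → P).
u0 ⊮ ¬P ∨ (¬P → P): neither disjunct is forced at u0.
u0 ⊮ ¬P since u2 is accessible from u0 and u2 ⊩ P.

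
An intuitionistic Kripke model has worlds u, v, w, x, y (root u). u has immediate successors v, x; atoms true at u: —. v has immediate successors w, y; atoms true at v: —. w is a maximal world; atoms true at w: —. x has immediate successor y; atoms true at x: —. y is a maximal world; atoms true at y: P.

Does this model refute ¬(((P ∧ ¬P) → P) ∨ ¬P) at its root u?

Yes

u ⊮ ¬(((P ∧ ¬P) → P) ∨ ¬P) since u is accessible from u and u ⊩ ((P ∧ ¬P) → P) ∨ ¬P.
u ⊩ ((P ∧ ¬P) → P) ∨ ¬P via the disjunct (P ∧ ¬P) → P.
So the root u does not force ¬(((P ∧ ¬P) → P) ∨ ¬P); the model is a countermodel.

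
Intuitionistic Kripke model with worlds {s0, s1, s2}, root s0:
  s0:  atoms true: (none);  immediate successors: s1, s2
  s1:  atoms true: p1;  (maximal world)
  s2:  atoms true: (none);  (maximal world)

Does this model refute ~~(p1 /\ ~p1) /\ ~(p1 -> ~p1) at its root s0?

Yes

s0 ||-/- ~~(p1 /\ ~p1) /\ ~(p1 -> ~p1) since s0 fails ~~(p1 /\ ~p1).
So the root s0 does not force ~~(p1 /\ ~p1) /\ ~(p1 -> ~p1); the model is a countermodel.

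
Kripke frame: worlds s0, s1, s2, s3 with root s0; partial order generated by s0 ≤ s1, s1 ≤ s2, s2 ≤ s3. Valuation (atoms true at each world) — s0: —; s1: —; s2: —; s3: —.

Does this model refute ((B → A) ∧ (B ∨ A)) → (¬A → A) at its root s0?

No

s0 ⊩ ((B → A) ∧ (B ∨ A)) → (¬A → A) vacuously: no world accessible from s0 forces the antecedent (B → A) ∧ (B ∨ A).
So the root s0 forces ((B → A) ∧ (B ∨ A)) → (¬A → A); the model is not a countermodel.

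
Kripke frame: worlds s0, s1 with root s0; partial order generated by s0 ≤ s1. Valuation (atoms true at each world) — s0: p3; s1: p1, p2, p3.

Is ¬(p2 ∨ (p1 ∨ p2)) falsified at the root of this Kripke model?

Yes

s0 ⊮ ¬(p2 ∨ (p1 ∨ p2)) since s1 is accessible from s0 and s1 ⊩ p2 ∨ (p1 ∨ p2).
s1 ⊩ p2 ∨ (p1 ∨ p2) via the disjunct p2.
So the root s0 does not force ¬(p2 ∨ (p1 ∨ p2)); the model is a countermodel.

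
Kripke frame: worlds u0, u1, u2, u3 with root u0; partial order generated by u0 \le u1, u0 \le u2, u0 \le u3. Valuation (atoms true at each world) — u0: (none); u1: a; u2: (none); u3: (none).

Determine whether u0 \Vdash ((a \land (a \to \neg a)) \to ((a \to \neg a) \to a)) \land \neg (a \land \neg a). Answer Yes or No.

Yes

u0 \Vdash ((a \land (a \to \neg a)) \to ((a \to \neg a) \to a)) \land \neg (a \land \neg a) since u0 forces both conjuncts.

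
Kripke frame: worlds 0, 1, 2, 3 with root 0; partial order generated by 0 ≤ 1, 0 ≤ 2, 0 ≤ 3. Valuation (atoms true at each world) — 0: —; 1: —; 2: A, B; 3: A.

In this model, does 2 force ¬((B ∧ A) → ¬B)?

Yes

2 ⊩ ¬((B ∧ A) → ¬B): no world accessible from 2 forces (B ∧ A) → ¬B.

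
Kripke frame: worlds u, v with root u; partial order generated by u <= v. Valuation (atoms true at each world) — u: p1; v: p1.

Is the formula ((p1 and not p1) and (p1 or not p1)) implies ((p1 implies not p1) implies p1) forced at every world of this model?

Yes

u forces ((p1 and not p1) and (p1 or not p1)) implies ((p1 implies not p1) implies p1) vacuously: no world accessible from u forces the antecedent (p1 and not p1) and (p1 or not p1).
Since the root u forces ((p1 and not p1) and (p1 or not p1)) implies ((p1 implies not p1) implies p1) and forcing is persistent (monotone upward), every world forces it.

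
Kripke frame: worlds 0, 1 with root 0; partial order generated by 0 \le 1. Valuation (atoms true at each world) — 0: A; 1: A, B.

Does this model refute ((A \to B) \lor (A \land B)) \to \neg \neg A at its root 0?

No

0 \Vdash ((A \to B) \lor (A \land B)) \to \neg \neg A: every world accessible from 0 that forces (A \to B) \lor (A \land B) (namely 1) also forces \neg \neg A.
So the root 0 forces ((A \to B) \lor (A \land B)) \to \neg \neg A; the model is not a countermodel.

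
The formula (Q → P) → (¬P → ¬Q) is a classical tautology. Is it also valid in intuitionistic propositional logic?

Yes

This is the forward direction of contraposition, which is intuitionistically derivable.
Assume Q → P and ¬P. If Q held then P would follow, contradicting ¬P; so ¬Q.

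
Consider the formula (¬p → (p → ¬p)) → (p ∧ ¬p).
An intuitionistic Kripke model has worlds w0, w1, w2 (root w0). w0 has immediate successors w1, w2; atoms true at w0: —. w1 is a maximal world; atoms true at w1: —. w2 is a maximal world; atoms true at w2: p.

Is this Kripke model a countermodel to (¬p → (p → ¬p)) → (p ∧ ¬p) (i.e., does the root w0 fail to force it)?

Yes

w0 ⊮ (¬p → (p → ¬p)) → (p ∧ ¬p): already at w0 itself, w0 ⊩ ¬p → (p → ¬p) but w0 ⊮ p ∧ ¬p.
w0 ⊮ p ∧ ¬p since w0 fails p.
So the root w0 does not force (¬p → (p → ¬p)) → (p ∧ ¬p); the model is a countermodel.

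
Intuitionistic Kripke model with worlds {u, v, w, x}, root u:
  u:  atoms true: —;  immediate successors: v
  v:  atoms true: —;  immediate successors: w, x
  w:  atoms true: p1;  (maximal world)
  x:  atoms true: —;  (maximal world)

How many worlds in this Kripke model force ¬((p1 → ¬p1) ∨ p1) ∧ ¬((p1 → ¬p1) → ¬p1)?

0

u: does not force it — u ⊮ ¬((p1 → ¬p1) ∨ p1) ∧ ¬((p1 → ¬p1) → ¬p1) since u fails ¬((p1 → ¬p1) ∨ p1).
v: does not force it — v ⊮ ¬((p1 → ¬p1) ∨ p1) ∧ ¬((p1 → ¬p1) → ¬p1) since v fails ¬((p1 → ¬p1) ∨ p1).
w: does not force it — w ⊮ ¬((p1 → ¬p1) ∨ p1) ∧ ¬((p1 → ¬p1) → ¬p1) since w fails ¬((p1 → ¬p1) ∨ p1).
x: does not force it.
Worlds forcing the formula: { }.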